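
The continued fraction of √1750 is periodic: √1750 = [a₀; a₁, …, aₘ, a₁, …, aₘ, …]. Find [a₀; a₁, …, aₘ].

[41; 1, 4, 1, 82]

a₀ = ⌊√1750⌋ = 41.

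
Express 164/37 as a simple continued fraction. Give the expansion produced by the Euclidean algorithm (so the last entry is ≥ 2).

164 = 4·37 + 16
37 = 2·16 + 5
16 = 3·5 + 1
5 = 5·1 + 0  (stop)
So 164/37 = [4; 2, 3, 5].

[4; 2, 3, 5]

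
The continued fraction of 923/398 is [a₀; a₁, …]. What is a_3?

923 = 2·398 + 127   →  a_0 = 2
398 = 3·127 + 17   →  a_1 = 3
127 = 7·17 + 8   →  a_2 = 7
17 = 2·8 + 1   →  a_3 = 2

2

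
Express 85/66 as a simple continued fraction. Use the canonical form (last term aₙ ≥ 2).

[1; 3, 2, 9]

85 = 1·66 + 19
66 = 3·19 + 9
19 = 2·9 + 1
9 = 9·1 + 0  (stop)
So 85/66 = [1; 3, 2, 9].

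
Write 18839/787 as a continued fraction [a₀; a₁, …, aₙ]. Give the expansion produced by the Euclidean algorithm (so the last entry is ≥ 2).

[23; 1, 15, 16, 3]

18839 = 23×787 + 738
787 = 1×738 + 49
738 = 15×49 + 3
49 = 16×3 + 1
3 = 3×1 + 0  (stop)
So 18839/787 = [23; 1, 15, 16, 3].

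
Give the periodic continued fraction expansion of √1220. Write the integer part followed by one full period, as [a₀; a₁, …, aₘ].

[34; 1, 12, 1, 68]

a₀ = ⌊√1220⌋ = 34.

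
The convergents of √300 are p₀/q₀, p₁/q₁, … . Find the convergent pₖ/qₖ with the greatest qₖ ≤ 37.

433/25

√300 = [17; 3, 8, 3, 34, …] (period length 4).
Convergents:
  p_0/q_0 = 17/1
  p_1/q_1 = 52/3
  p_2/q_2 = 433/25
  p_3/q_3 = 1351/78
q_2 = 25 ≤ 37 < 78 = q_3, so the answer is 433/25.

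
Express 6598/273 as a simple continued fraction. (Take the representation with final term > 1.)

6598 = 24×273 + 46
273 = 5×46 + 43
46 = 1×43 + 3
43 = 14×3 + 1
3 = 3×1 + 0  (stop)
So 6598/273 = [24; 5, 1, 14, 3].

[24; 5, 1, 14, 3]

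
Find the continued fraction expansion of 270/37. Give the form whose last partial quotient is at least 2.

[7; 3, 2, 1, 3]

270 = 7×37 + 11
37 = 3×11 + 4
11 = 2×4 + 3
4 = 1×3 + 1
3 = 3×1 + 0  (stop)
So 270/37 = [7; 3, 2, 1, 3].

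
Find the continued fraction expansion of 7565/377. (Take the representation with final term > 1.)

[20; 15, 12, 2]

7565 = 20×377 + 25
377 = 15×25 + 2
25 = 12×2 + 1
2 = 2×1 + 0  (stop)
So 7565/377 = [20; 15, 12, 2].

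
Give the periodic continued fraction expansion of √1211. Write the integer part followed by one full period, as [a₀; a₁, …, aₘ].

a₀ = ⌊√1211⌋ = 34.
With m₀=0, d₀=1 and mₖ₊₁ = dₖaₖ − mₖ, dₖ₊₁ = (n − mₖ₊₁²)/dₖ, aₖ₊₁ = ⌊(a₀+mₖ₊₁)/dₖ₊₁⌋:
  k=1: m=34, d=55, a=1
  k=2: m=21, d=14, a=3
  k=3: m=21, d=55, a=1
  k=4: m=34, d=1, a=68
d=1 and a=2a₀=68 at k=4, so the next step gives (m, d) = (34, 55) again — its k=1 value — and the period has length 4.

[34; 1, 3, 1, 68]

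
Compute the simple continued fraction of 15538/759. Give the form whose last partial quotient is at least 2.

[20; 2, 8, 3, 14]

15538 = 20×759 + 358
759 = 2×358 + 43
358 = 8×43 + 14
43 = 3×14 + 1
14 = 14×1 + 0  (stop)
So 15538/759 = [20; 2, 8, 3, 14].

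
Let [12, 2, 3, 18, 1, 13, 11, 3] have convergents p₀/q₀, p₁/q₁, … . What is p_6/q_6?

259133/20848

Using pₖ = aₖpₖ₋₁ + pₖ₋₂, qₖ = aₖqₖ₋₁ + qₖ₋₂ (with p₋₁=1, p₋₂=0, q₋₁=0, q₋₂=1):
  k=0: a=12, p=12, q=1
  k=1: a=2, p=25, q=2
  k=2: a=3, p=87, q=7
  k=3: a=18, p=1591, q=128
  k=4: a=1, p=1678, q=135
  k=5: a=13, p=23405, q=1883
  k=6: a=11, p=259133, q=20848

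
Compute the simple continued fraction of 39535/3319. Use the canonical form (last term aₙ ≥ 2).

[11; 1, 10, 3, 19, 5]

39535 = 11×3319 + 3026
3319 = 1×3026 + 293
3026 = 10×293 + 96
293 = 3×96 + 5
96 = 19×5 + 1
5 = 5×1 + 0  (stop)
So 39535/3319 = [11; 1, 10, 3, 19, 5].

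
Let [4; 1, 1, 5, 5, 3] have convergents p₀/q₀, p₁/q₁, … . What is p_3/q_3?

Using pₖ = aₖpₖ₋₁ + pₖ₋₂, qₖ = aₖqₖ₋₁ + qₖ₋₂ (with p₋₁=1, p₋₂=0, q₋₁=0, q₋₂=1):
  k=0: a=4, p=4, q=1
  k=1: a=1, p=5, q=1
  k=2: a=1, p=9, q=2
  k=3: a=5, p=50, q=11

50/11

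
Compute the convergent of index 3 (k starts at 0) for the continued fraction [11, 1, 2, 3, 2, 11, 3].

Using pₖ = aₖpₖ₋₁ + pₖ₋₂, qₖ = aₖqₖ₋₁ + qₖ₋₂ (with p₋₁=1, p₋₂=0, q₋₁=0, q₋₂=1):
  k=0: a=11, p=11, q=1
  k=1: a=1, p=12, q=1
  k=2: a=2, p=35, q=3
  k=3: a=3, p=117, q=10

117/10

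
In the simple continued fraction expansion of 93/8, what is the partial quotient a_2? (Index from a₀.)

93 = 11·8 + 5   →  a_0 = 11
8 = 1·5 + 3   →  a_1 = 1
5 = 1·3 + 2   →  a_2 = 1

1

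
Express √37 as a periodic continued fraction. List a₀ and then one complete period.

[6; 12]

a₀ = ⌊√37⌋ = 6.
With m₀=0, d₀=1 and mₖ₊₁ = dₖaₖ − mₖ, dₖ₊₁ = (n − mₖ₊₁²)/dₖ, aₖ₊₁ = ⌊(a₀+mₖ₊₁)/dₖ₊₁⌋:
  k=1: m=6, d=1, a=12
d=1 and a=2a₀=12 at k=1, so the next step gives (m, d) = (6, 1) again — its k=1 value — and the period has length 1.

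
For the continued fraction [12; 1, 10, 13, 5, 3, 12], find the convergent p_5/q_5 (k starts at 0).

30170/2337

Using pₖ = aₖpₖ₋₁ + pₖ₋₂, qₖ = aₖqₖ₋₁ + qₖ₋₂ (with p₋₁=1, p₋₂=0, q₋₁=0, q₋₂=1):
  k=0: a=12, p=12, q=1
  k=1: a=1, p=13, q=1
  k=2: a=10, p=142, q=11
  k=3: a=13, p=1859, q=144
  k=4: a=5, p=9437, q=731
  k=5: a=3, p=30170, q=2337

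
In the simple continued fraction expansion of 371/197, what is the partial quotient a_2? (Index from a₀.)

371 = 1·197 + 174   →  a_0 = 1
197 = 1·174 + 23   →  a_1 = 1
174 = 7·23 + 13   →  a_2 = 7

7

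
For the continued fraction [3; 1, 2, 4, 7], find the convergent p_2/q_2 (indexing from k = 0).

Using pₖ = aₖpₖ₋₁ + pₖ₋₂, qₖ = aₖqₖ₋₁ + qₖ₋₂ (with p₋₁=1, p₋₂=0, q₋₁=0, q₋₂=1):
  k=0: a=3, p=3, q=1
  k=1: a=1, p=4, q=1
  k=2: a=2, p=11, q=3

11/3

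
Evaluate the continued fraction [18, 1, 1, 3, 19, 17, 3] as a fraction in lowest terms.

130754/7041

Using pₖ = aₖpₖ₋₁ + pₖ₋₂ and qₖ = aₖqₖ₋₁ + qₖ₋₂:
  k=0: a=18, p=18, q=1
  k=1: a=1, p=19, q=1
  k=2: a=1, p=37, q=2
  k=3: a=3, p=130, q=7
  k=4: a=19, p=2507, q=135
  k=5: a=17, p=42749, q=2302
  k=6: a=3, p=130754, q=7041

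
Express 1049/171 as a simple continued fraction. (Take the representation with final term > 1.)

[6; 7, 2, 3, 3]

1049 = 6*171 + 23
171 = 7*23 + 10
23 = 2*10 + 3
10 = 3*3 + 1
3 = 3*1 + 0  (stop)
So 1049/171 = [6; 7, 2, 3, 3].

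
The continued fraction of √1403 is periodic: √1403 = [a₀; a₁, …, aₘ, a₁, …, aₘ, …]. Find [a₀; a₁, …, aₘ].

a₀ = ⌊√1403⌋ = 37.
With m₀=0, d₀=1 and mₖ₊₁ = dₖaₖ − mₖ, dₖ₊₁ = (n − mₖ₊₁²)/dₖ, aₖ₊₁ = ⌊(a₀+mₖ₊₁)/dₖ₊₁⌋:
  k=1: m=37, d=34, a=2
  k=2: m=31, d=13, a=5
  k=3: m=34, d=19, a=3
  k=4: m=23, d=46, a=1
  k=5: m=23, d=19, a=3
  k=6: m=34, d=13, a=5
  k=7: m=31, d=34, a=2
  k=8: m=37, d=1, a=74
d=1 and a=2a₀=74 at k=8, so the next step gives (m, d) = (37, 34) again — its k=1 value — and the period has length 8.

[37; 2, 5, 3, 1, 3, 5, 2, 74]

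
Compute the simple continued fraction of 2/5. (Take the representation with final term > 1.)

2 = 0×5 + 2
5 = 2×2 + 1
2 = 2×1 + 0  (stop)
So 2/5 = [0; 2, 2].

[0; 2, 2]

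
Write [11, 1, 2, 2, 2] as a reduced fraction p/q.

Using pₖ = aₖpₖ₋₁ + pₖ₋₂ and qₖ = aₖqₖ₋₁ + qₖ₋₂:
  k=0: a=11, p=11, q=1
  k=1: a=1, p=12, q=1
  k=2: a=2, p=35, q=3
  k=3: a=2, p=82, q=7
  k=4: a=2, p=199, q=17

199/17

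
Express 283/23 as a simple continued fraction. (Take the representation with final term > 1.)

[12; 3, 3, 2]

283 = 12×23 + 7
23 = 3×7 + 2
7 = 3×2 + 1
2 = 2×1 + 0  (stop)
So 283/23 = [12; 3, 3, 2].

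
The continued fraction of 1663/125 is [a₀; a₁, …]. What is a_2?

3

1663 = 13·125 + 38   →  a_0 = 13
125 = 3·38 + 11   →  a_1 = 3
38 = 3·11 + 5   →  a_2 = 3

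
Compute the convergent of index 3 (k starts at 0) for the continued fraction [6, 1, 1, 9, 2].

Using pₖ = aₖpₖ₋₁ + pₖ₋₂, qₖ = aₖqₖ₋₁ + qₖ₋₂ (with p₋₁=1, p₋₂=0, q₋₁=0, q₋₂=1):
  k=0: a=6, p=6, q=1
  k=1: a=1, p=7, q=1
  k=2: a=1, p=13, q=2
  k=3: a=9, p=124, q=19

124/19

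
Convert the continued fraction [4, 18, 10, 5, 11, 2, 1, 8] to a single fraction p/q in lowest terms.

1123269/276991

Fold from the inside: start with 8/1.
  1 + 1/8 = 9/8
  2 + 8/9 = 26/9
  11 + 9/26 = 295/26
  5 + 26/295 = 1501/295
  10 + 295/1501 = 15305/1501
  18 + 1501/15305 = 276991/15305
  4 + 15305/276991 = 1123269/276991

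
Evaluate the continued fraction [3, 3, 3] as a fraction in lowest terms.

33/10

Using pₖ = aₖpₖ₋₁ + pₖ₋₂ and qₖ = aₖqₖ₋₁ + qₖ₋₂:
  k=0: a=3, p=3, q=1
  k=1: a=3, p=10, q=3
  k=2: a=3, p=33, q=10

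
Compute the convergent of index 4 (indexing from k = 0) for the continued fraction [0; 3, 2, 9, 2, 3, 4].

Using pₖ = aₖpₖ₋₁ + pₖ₋₂, qₖ = aₖqₖ₋₁ + qₖ₋₂ (with p₋₁=1, p₋₂=0, q₋₁=0, q₋₂=1):
  k=0: a=0, p=0, q=1
  k=1: a=3, p=1, q=3
  k=2: a=2, p=2, q=7
  k=3: a=9, p=19, q=66
  k=4: a=2, p=40, q=139

40/139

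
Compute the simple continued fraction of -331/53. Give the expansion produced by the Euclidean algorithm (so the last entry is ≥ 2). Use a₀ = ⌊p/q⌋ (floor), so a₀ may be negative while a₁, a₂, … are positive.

-331 = -7×53 + 40
53 = 1×40 + 13
40 = 3×13 + 1
13 = 13×1 + 0  (stop)
So -331/53 = [-7; 1, 3, 13].

[-7; 1, 3, 13]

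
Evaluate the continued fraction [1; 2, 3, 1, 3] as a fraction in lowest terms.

Using pₖ = aₖpₖ₋₁ + pₖ₋₂ and qₖ = aₖqₖ₋₁ + qₖ₋₂:
  k=0: a=1, p=1, q=1
  k=1: a=2, p=3, q=2
  k=2: a=3, p=10, q=7
  k=3: a=1, p=13, q=9
  k=4: a=3, p=49, q=34

49/34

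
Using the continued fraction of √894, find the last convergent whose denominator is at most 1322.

17910/599

√894 = [29; 1, 8, 1, 58, …] (period length 4).
Convergents:
  p_0/q_0 = 29/1
  p_1/q_1 = 30/1
  p_2/q_2 = 269/9
  p_3/q_3 = 299/10
  p_4/q_4 = 17611/589
  p_5/q_5 = 17910/599
  p_6/q_6 = 160891/5381
q_5 = 599 ≤ 1322 < 5381 = q_6, so the answer is 17910/599.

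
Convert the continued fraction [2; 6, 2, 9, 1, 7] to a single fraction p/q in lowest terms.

2316/1075

Using pₖ = aₖpₖ₋₁ + pₖ₋₂ and qₖ = aₖqₖ₋₁ + qₖ₋₂:
  k=0: a=2, p=2, q=1
  k=1: a=6, p=13, q=6
  k=2: a=2, p=28, q=13
  k=3: a=9, p=265, q=123
  k=4: a=1, p=293, q=136
  k=5: a=7, p=2316, q=1075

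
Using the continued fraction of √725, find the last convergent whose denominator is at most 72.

√725 = [26; 1, 12, 2, 12, 1, 52, …] (period length 6).
Convergents:
  p_0/q_0 = 26/1
  p_1/q_1 = 27/1
  p_2/q_2 = 350/13
  p_3/q_3 = 727/27
  p_4/q_4 = 9074/337
q_3 = 27 ≤ 72 < 337 = q_4, so the answer is 727/27.

727/27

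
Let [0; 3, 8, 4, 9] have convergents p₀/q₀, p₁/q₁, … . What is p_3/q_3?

Using pₖ = aₖpₖ₋₁ + pₖ₋₂, qₖ = aₖqₖ₋₁ + qₖ₋₂ (with p₋₁=1, p₋₂=0, q₋₁=0, q₋₂=1):
  k=0: a=0, p=0, q=1
  k=1: a=3, p=1, q=3
  k=2: a=8, p=8, q=25
  k=3: a=4, p=33, q=103

33/103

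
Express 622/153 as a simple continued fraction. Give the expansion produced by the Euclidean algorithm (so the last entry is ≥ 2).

622 = 4*153 + 10
153 = 15*10 + 3
10 = 3*3 + 1
3 = 3*1 + 0  (stop)
So 622/153 = [4; 15, 3, 3].

[4; 15, 3, 3]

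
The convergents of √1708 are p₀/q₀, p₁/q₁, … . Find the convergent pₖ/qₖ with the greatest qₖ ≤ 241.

√1708 = [41; 3, 20, 3, 82, …] (period length 4).
Convergents:
  p_0/q_0 = 41/1
  p_1/q_1 = 124/3
  p_2/q_2 = 2521/61
  p_3/q_3 = 7687/186
  p_4/q_4 = 632855/15313
q_3 = 186 ≤ 241 < 15313 = q_4, so the answer is 7687/186.

7687/186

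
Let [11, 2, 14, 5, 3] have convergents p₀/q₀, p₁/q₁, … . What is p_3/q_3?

1688/147

Using pₖ = aₖpₖ₋₁ + pₖ₋₂, qₖ = aₖqₖ₋₁ + qₖ₋₂ (with p₋₁=1, p₋₂=0, q₋₁=0, q₋₂=1):
  k=0: a=11, p=11, q=1
  k=1: a=2, p=23, q=2
  k=2: a=14, p=333, q=29
  k=3: a=5, p=1688, q=147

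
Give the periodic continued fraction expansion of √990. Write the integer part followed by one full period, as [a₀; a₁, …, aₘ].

[31; 2, 6, 2, 62]

a₀ = ⌊√990⌋ = 31.
With m₀=0, d₀=1 and mₖ₊₁ = dₖaₖ − mₖ, dₖ₊₁ = (n − mₖ₊₁²)/dₖ, aₖ₊₁ = ⌊(a₀+mₖ₊₁)/dₖ₊₁⌋:
  k=1: m=31, d=29, a=2
  k=2: m=27, d=9, a=6
  k=3: m=27, d=29, a=2
  k=4: m=31, d=1, a=62
d=1 and a=2a₀=62 at k=4, so the next step gives (m, d) = (31, 29) again — its k=1 value — and the period has length 4.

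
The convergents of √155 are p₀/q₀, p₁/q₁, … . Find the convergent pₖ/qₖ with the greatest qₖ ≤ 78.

249/20

√155 = [12; 2, 4, 2, 24, …] (period length 4).
Convergents:
  p_0/q_0 = 12/1
  p_1/q_1 = 25/2
  p_2/q_2 = 112/9
  p_3/q_3 = 249/20
  p_4/q_4 = 6088/489
q_3 = 20 ≤ 78 < 489 = q_4, so the answer is 249/20.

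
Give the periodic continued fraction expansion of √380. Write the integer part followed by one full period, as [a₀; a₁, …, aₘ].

a₀ = ⌊√380⌋ = 19.
With m₀=0, d₀=1 and mₖ₊₁ = dₖaₖ − mₖ, dₖ₊₁ = (n − mₖ₊₁²)/dₖ, aₖ₊₁ = ⌊(a₀+mₖ₊₁)/dₖ₊₁⌋:
  k=1: m=19, d=19, a=2
  k=2: m=19, d=1, a=38
d=1 and a=2a₀=38 at k=2, so the next step gives (m, d) = (19, 19) again — its k=1 value — and the period has length 2.

[19; 2, 38]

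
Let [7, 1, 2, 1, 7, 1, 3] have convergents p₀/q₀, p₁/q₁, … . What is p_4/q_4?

Using pₖ = aₖpₖ₋₁ + pₖ₋₂, qₖ = aₖqₖ₋₁ + qₖ₋₂ (with p₋₁=1, p₋₂=0, q₋₁=0, q₋₂=1):
  k=0: a=7, p=7, q=1
  k=1: a=1, p=8, q=1
  k=2: a=2, p=23, q=3
  k=3: a=1, p=31, q=4
  k=4: a=7, p=240, q=31

240/31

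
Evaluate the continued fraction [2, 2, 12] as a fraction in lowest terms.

62/25

Fold from the inside: start with 12/1.
  2 + 1/12 = 25/12
  2 + 12/25 = 62/25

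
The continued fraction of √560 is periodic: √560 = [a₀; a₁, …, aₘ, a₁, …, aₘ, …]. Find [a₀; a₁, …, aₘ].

a₀ = ⌊√560⌋ = 23.
With m₀=0, d₀=1 and mₖ₊₁ = dₖaₖ − mₖ, dₖ₊₁ = (n − mₖ₊₁²)/dₖ, aₖ₊₁ = ⌊(a₀+mₖ₊₁)/dₖ₊₁⌋:
  k=1: m=23, d=31, a=1
  k=2: m=8, d=16, a=1
  k=3: m=8, d=31, a=1
  k=4: m=23, d=1, a=46
d=1 and a=2a₀=46 at k=4, so the next step gives (m, d) = (23, 31) again — its k=1 value — and the period has length 4.

[23; 1, 1, 1, 46]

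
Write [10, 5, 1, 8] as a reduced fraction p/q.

539/53

Fold from the inside: start with 8/1.
  1 + 1/8 = 9/8
  5 + 8/9 = 53/9
  10 + 9/53 = 539/53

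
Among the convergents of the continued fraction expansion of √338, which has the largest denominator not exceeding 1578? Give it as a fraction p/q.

√338 = [18; 2, 1, 1, 2, 36, …] (period length 5).
Convergents:
  p_0/q_0 = 18/1
  p_1/q_1 = 37/2
  p_2/q_2 = 55/3
  p_3/q_3 = 92/5
  p_4/q_4 = 239/13
  p_5/q_5 = 8696/473
  p_6/q_6 = 17631/959
  p_7/q_7 = 26327/1432
  p_8/q_8 = 43958/2391
q_7 = 1432 ≤ 1578 < 2391 = q_8, so the answer is 26327/1432.

26327/1432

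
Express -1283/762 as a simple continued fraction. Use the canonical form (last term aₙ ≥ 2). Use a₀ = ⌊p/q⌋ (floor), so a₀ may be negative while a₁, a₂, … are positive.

[-2; 3, 6, 5, 1, 1, 3]

-1283 = -2×762 + 241
762 = 3×241 + 39
241 = 6×39 + 7
39 = 5×7 + 4
7 = 1×4 + 3
4 = 1×3 + 1
3 = 3×1 + 0  (stop)
So -1283/762 = [-2; 3, 6, 5, 1, 1, 3].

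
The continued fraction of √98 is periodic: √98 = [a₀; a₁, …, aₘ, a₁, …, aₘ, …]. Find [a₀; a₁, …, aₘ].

[9; 1, 8, 1, 18]

a₀ = ⌊√98⌋ = 9.
With m₀=0, d₀=1 and mₖ₊₁ = dₖaₖ − mₖ, dₖ₊₁ = (n − mₖ₊₁²)/dₖ, aₖ₊₁ = ⌊(a₀+mₖ₊₁)/dₖ₊₁⌋:
  k=1: m=9, d=17, a=1
  k=2: m=8, d=2, a=8
  k=3: m=8, d=17, a=1
  k=4: m=9, d=1, a=18
d=1 and a=2a₀=18 at k=4, so the next step gives (m, d) = (9, 17) again — its k=1 value — and the period has length 4.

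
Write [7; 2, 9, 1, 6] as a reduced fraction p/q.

1084/145

Using pₖ = aₖpₖ₋₁ + pₖ₋₂ and qₖ = aₖqₖ₋₁ + qₖ₋₂:
  k=0: a=7, p=7, q=1
  k=1: a=2, p=15, q=2
  k=2: a=9, p=142, q=19
  k=3: a=1, p=157, q=21
  k=4: a=6, p=1084, q=145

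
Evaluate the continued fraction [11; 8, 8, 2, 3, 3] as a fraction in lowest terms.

Fold from the inside: start with 3/1.
  3 + 1/3 = 10/3
  2 + 3/10 = 23/10
  8 + 10/23 = 194/23
  8 + 23/194 = 1575/194
  11 + 194/1575 = 17519/1575

17519/1575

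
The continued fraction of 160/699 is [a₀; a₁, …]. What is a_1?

4

160 = 0·699 + 160   →  a_0 = 0
699 = 4·160 + 59   →  a_1 = 4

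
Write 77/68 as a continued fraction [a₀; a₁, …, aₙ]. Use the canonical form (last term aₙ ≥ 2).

[1; 7, 1, 1, 4]

77 = 1·68 + 9
68 = 7·9 + 5
9 = 1·5 + 4
5 = 1·4 + 1
4 = 4·1 + 0  (stop)
So 77/68 = [1; 7, 1, 1, 4].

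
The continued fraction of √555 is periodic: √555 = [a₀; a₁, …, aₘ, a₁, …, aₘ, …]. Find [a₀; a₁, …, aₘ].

[23; 1, 1, 3, 1, 3, 1, 1, 46]

a₀ = ⌊√555⌋ = 23.
With m₀=0, d₀=1 and mₖ₊₁ = dₖaₖ − mₖ, dₖ₊₁ = (n − mₖ₊₁²)/dₖ, aₖ₊₁ = ⌊(a₀+mₖ₊₁)/dₖ₊₁⌋:
  k=1: m=23, d=26, a=1
  k=2: m=3, d=21, a=1
  k=3: m=18, d=11, a=3
  k=4: m=15, d=30, a=1
  k=5: m=15, d=11, a=3
  k=6: m=18, d=21, a=1
  k=7: m=3, d=26, a=1
  k=8: m=23, d=1, a=46
d=1 and a=2a₀=46 at k=8, so the next step gives (m, d) = (23, 26) again — its k=1 value — and the period has length 8.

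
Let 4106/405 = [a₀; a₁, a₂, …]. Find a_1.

7

4106 = 10·405 + 56   →  a_0 = 10
405 = 7·56 + 13   →  a_1 = 7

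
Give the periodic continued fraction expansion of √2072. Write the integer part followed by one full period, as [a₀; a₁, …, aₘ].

a₀ = ⌊√2072⌋ = 45.
With m₀=0, d₀=1 and mₖ₊₁ = dₖaₖ − mₖ, dₖ₊₁ = (n − mₖ₊₁²)/dₖ, aₖ₊₁ = ⌊(a₀+mₖ₊₁)/dₖ₊₁⌋:
  k=1: m=45, d=47, a=1
  k=2: m=2, d=44, a=1
  k=3: m=42, d=7, a=12
  k=4: m=42, d=44, a=1
  k=5: m=2, d=47, a=1
  k=6: m=45, d=1, a=90
d=1 and a=2a₀=90 at k=6, so the next step gives (m, d) = (45, 47) again — its k=1 value — and the period has length 6.

[45; 1, 1, 12, 1, 1, 90]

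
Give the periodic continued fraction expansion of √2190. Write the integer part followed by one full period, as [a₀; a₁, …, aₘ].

a₀ = ⌊√2190⌋ = 46.
With m₀=0, d₀=1 and mₖ₊₁ = dₖaₖ − mₖ, dₖ₊₁ = (n − mₖ₊₁²)/dₖ, aₖ₊₁ = ⌊(a₀+mₖ₊₁)/dₖ₊₁⌋:
  k=1: m=46, d=74, a=1
  k=2: m=28, d=19, a=3
  k=3: m=29, d=71, a=1
  k=4: m=42, d=6, a=14
  k=5: m=42, d=71, a=1
  k=6: m=29, d=19, a=3
  k=7: m=28, d=74, a=1
  k=8: m=46, d=1, a=92
d=1 and a=2a₀=92 at k=8, so the next step gives (m, d) = (46, 74) again — its k=1 value — and the period has length 8.

[46; 1, 3, 1, 14, 1, 3, 1, 92]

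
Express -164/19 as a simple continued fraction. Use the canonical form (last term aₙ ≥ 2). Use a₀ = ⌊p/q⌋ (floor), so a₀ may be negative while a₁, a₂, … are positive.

[-9; 2, 1, 2, 2]

-164 = -9*19 + 7
19 = 2*7 + 5
7 = 1*5 + 2
5 = 2*2 + 1
2 = 2*1 + 0  (stop)
So -164/19 = [-9; 2, 1, 2, 2].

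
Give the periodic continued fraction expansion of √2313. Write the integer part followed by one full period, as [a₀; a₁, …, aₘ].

a₀ = ⌊√2313⌋ = 48.
With m₀=0, d₀=1 and mₖ₊₁ = dₖaₖ − mₖ, dₖ₊₁ = (n − mₖ₊₁²)/dₖ, aₖ₊₁ = ⌊(a₀+mₖ₊₁)/dₖ₊₁⌋:
  k=1: m=48, d=9, a=10
  k=2: m=42, d=61, a=1
  k=3: m=19, d=32, a=2
  k=4: m=45, d=9, a=10
  k=5: m=45, d=32, a=2
  k=6: m=19, d=61, a=1
  k=7: m=42, d=9, a=10
  k=8: m=48, d=1, a=96
d=1 and a=2a₀=96 at k=8, so the next step gives (m, d) = (48, 9) again — its k=1 value — and the period has length 8.

[48; 10, 1, 2, 10, 2, 1, 10, 96]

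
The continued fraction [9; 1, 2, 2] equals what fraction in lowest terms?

68/7

Using pₖ = aₖpₖ₋₁ + pₖ₋₂ and qₖ = aₖqₖ₋₁ + qₖ₋₂:
  k=0: a=9, p=9, q=1
  k=1: a=1, p=10, q=1
  k=2: a=2, p=29, q=3
  k=3: a=2, p=68, q=7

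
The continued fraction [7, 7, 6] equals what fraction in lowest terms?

Fold from the inside: start with 6/1.
  7 + 1/6 = 43/6
  7 + 6/43 = 307/43

307/43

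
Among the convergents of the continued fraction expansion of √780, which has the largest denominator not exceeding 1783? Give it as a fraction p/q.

√780 = [27; 1, 12, 1, 54, …] (period length 4).
Convergents:
  p_0/q_0 = 27/1
  p_1/q_1 = 28/1
  p_2/q_2 = 363/13
  p_3/q_3 = 391/14
  p_4/q_4 = 21477/769
  p_5/q_5 = 21868/783
  p_6/q_6 = 283893/10165
q_5 = 783 ≤ 1783 < 10165 = q_6, so the answer is 21868/783.

21868/783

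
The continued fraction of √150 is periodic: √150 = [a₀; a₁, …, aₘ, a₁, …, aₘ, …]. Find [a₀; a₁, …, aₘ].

[12; 4, 24]

a₀ = ⌊√150⌋ = 12.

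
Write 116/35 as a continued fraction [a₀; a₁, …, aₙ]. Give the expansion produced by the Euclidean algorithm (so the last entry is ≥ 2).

[3; 3, 5, 2]

116 = 3×35 + 11
35 = 3×11 + 2
11 = 5×2 + 1
2 = 2×1 + 0  (stop)
So 116/35 = [3; 3, 5, 2].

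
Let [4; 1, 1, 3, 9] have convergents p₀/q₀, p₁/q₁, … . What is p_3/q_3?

Using pₖ = aₖpₖ₋₁ + pₖ₋₂, qₖ = aₖqₖ₋₁ + qₖ₋₂ (with p₋₁=1, p₋₂=0, q₋₁=0, q₋₂=1):
  k=0: a=4, p=4, q=1
  k=1: a=1, p=5, q=1
  k=2: a=1, p=9, q=2
  k=3: a=3, p=32, q=7

32/7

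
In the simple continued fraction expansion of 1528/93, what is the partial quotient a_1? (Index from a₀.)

1528 = 16·93 + 40   →  a_0 = 16
93 = 2·40 + 13   →  a_1 = 2

2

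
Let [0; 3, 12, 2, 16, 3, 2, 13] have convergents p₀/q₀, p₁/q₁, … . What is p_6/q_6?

Using pₖ = aₖpₖ₋₁ + pₖ₋₂, qₖ = aₖqₖ₋₁ + qₖ₋₂ (with p₋₁=1, p₋₂=0, q₋₁=0, q₋₂=1):
  k=0: a=0, p=0, q=1
  k=1: a=3, p=1, q=3
  k=2: a=12, p=12, q=37
  k=3: a=2, p=25, q=77
  k=4: a=16, p=412, q=1269
  k=5: a=3, p=1261, q=3884
  k=6: a=2, p=2934, q=9037

2934/9037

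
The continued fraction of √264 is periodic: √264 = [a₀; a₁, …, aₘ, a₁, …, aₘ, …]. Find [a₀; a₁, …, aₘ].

[16; 4, 32]

a₀ = ⌊√264⌋ = 16.
With m₀=0, d₀=1 and mₖ₊₁ = dₖaₖ − mₖ, dₖ₊₁ = (n − mₖ₊₁²)/dₖ, aₖ₊₁ = ⌊(a₀+mₖ₊₁)/dₖ₊₁⌋:
  k=1: m=16, d=8, a=4
  k=2: m=16, d=1, a=32
d=1 and a=2a₀=32 at k=2, so the next step gives (m, d) = (16, 8) again — its k=1 value — and the period has length 2.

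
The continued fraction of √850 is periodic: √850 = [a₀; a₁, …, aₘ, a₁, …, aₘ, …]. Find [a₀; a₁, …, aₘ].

[29; 6, 2, 6, 58]

a₀ = ⌊√850⌋ = 29.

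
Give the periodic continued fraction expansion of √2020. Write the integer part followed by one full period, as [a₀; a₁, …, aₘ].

a₀ = ⌊√2020⌋ = 44.
With m₀=0, d₀=1 and mₖ₊₁ = dₖaₖ − mₖ, dₖ₊₁ = (n − mₖ₊₁²)/dₖ, aₖ₊₁ = ⌊(a₀+mₖ₊₁)/dₖ₊₁⌋:
  k=1: m=44, d=84, a=1
  k=2: m=40, d=5, a=16
  k=3: m=40, d=84, a=1
  k=4: m=44, d=1, a=88
d=1 and a=2a₀=88 at k=4, so the next step gives (m, d) = (44, 84) again — its k=1 value — and the period has length 4.

[44; 1, 16, 1, 88]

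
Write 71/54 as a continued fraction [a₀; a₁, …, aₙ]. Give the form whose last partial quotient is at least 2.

[1; 3, 5, 1, 2]

71 = 1*54 + 17
54 = 3*17 + 3
17 = 5*3 + 2
3 = 1*2 + 1
2 = 2*1 + 0  (stop)
So 71/54 = [1; 3, 5, 1, 2].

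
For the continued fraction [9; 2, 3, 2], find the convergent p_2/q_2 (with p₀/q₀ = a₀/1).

66/7

Using pₖ = aₖpₖ₋₁ + pₖ₋₂, qₖ = aₖqₖ₋₁ + qₖ₋₂ (with p₋₁=1, p₋₂=0, q₋₁=0, q₋₂=1):
  k=0: a=9, p=9, q=1
  k=1: a=2, p=19, q=2
  k=2: a=3, p=66, q=7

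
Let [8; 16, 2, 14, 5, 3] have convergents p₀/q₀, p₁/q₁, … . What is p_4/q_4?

Using pₖ = aₖpₖ₋₁ + pₖ₋₂, qₖ = aₖqₖ₋₁ + qₖ₋₂ (with p₋₁=1, p₋₂=0, q₋₁=0, q₋₂=1):
  k=0: a=8, p=8, q=1
  k=1: a=16, p=129, q=16
  k=2: a=2, p=266, q=33
  k=3: a=14, p=3853, q=478
  k=4: a=5, p=19531, q=2423

19531/2423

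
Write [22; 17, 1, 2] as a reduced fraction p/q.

Fold from the inside: start with 2/1.
  1 + 1/2 = 3/2
  17 + 2/3 = 53/3
  22 + 3/53 = 1169/53

1169/53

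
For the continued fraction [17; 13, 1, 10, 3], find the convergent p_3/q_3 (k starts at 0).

2612/153

Using pₖ = aₖpₖ₋₁ + pₖ₋₂, qₖ = aₖqₖ₋₁ + qₖ₋₂ (with p₋₁=1, p₋₂=0, q₋₁=0, q₋₂=1):
  k=0: a=17, p=17, q=1
  k=1: a=13, p=222, q=13
  k=2: a=1, p=239, q=14
  k=3: a=10, p=2612, q=153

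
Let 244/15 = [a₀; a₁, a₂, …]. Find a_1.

3

244 = 16·15 + 4   →  a_0 = 16
15 = 3·4 + 3   →  a_1 = 3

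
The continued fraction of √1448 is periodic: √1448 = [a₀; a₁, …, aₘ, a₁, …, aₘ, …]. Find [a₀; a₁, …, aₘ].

a₀ = ⌊√1448⌋ = 38.
With m₀=0, d₀=1 and mₖ₊₁ = dₖaₖ − mₖ, dₖ₊₁ = (n − mₖ₊₁²)/dₖ, aₖ₊₁ = ⌊(a₀+mₖ₊₁)/dₖ₊₁⌋:
  k=1: m=38, d=4, a=19
  k=2: m=38, d=1, a=76
d=1 and a=2a₀=76 at k=2, so the next step gives (m, d) = (38, 4) again — its k=1 value — and the period has length 2.

[38; 19, 76]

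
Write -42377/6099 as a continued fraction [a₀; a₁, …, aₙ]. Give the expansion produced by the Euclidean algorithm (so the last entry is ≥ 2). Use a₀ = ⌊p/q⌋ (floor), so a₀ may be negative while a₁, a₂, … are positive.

-42377 = -7×6099 + 316
6099 = 19×316 + 95
316 = 3×95 + 31
95 = 3×31 + 2
31 = 15×2 + 1
2 = 2×1 + 0  (stop)
So -42377/6099 = [-7; 19, 3, 3, 15, 2].

[-7; 19, 3, 3, 15, 2]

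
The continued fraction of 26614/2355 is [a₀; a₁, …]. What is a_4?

26614 = 11·2355 + 709   →  a_0 = 11
2355 = 3·709 + 228   →  a_1 = 3
709 = 3·228 + 25   →  a_2 = 3
228 = 9·25 + 3   →  a_3 = 9
25 = 8·3 + 1   →  a_4 = 8

8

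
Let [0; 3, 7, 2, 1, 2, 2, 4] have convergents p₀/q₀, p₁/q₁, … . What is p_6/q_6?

Using pₖ = aₖpₖ₋₁ + pₖ₋₂, qₖ = aₖqₖ₋₁ + qₖ₋₂ (with p₋₁=1, p₋₂=0, q₋₁=0, q₋₂=1):
  k=0: a=0, p=0, q=1
  k=1: a=3, p=1, q=3
  k=2: a=7, p=7, q=22
  k=3: a=2, p=15, q=47
  k=4: a=1, p=22, q=69
  k=5: a=2, p=59, q=185
  k=6: a=2, p=140, q=439

140/439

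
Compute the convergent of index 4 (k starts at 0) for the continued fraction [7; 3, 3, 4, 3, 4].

Using pₖ = aₖpₖ₋₁ + pₖ₋₂, qₖ = aₖqₖ₋₁ + qₖ₋₂ (with p₋₁=1, p₋₂=0, q₋₁=0, q₋₂=1):
  k=0: a=7, p=7, q=1
  k=1: a=3, p=22, q=3
  k=2: a=3, p=73, q=10
  k=3: a=4, p=314, q=43
  k=4: a=3, p=1015, q=139

1015/139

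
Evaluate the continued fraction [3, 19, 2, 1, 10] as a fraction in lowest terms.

Using pₖ = aₖpₖ₋₁ + pₖ₋₂ and qₖ = aₖqₖ₋₁ + qₖ₋₂:
  k=0: a=3, p=3, q=1
  k=1: a=19, p=58, q=19
  k=2: a=2, p=119, q=39
  k=3: a=1, p=177, q=58
  k=4: a=10, p=1889, q=619

1889/619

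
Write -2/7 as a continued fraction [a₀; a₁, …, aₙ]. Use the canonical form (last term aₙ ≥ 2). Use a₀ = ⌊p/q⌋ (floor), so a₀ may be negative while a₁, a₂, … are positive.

[-1; 1, 2, 2]

-2 = -1×7 + 5
7 = 1×5 + 2
5 = 2×2 + 1
2 = 2×1 + 0  (stop)
So -2/7 = [-1; 1, 2, 2].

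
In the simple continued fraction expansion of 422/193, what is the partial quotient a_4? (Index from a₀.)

422 = 2·193 + 36   →  a_0 = 2
193 = 5·36 + 13   →  a_1 = 5
36 = 2·13 + 10   →  a_2 = 2
13 = 1·10 + 3   →  a_3 = 1
10 = 3·3 + 1   →  a_4 = 3

3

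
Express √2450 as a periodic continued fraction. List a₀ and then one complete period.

a₀ = ⌊√2450⌋ = 49.
With m₀=0, d₀=1 and mₖ₊₁ = dₖaₖ − mₖ, dₖ₊₁ = (n − mₖ₊₁²)/dₖ, aₖ₊₁ = ⌊(a₀+mₖ₊₁)/dₖ₊₁⌋:
  k=1: m=49, d=49, a=2
  k=2: m=49, d=1, a=98
d=1 and a=2a₀=98 at k=2, so the next step gives (m, d) = (49, 49) again — its k=1 value — and the period has length 2.

[49; 2, 98]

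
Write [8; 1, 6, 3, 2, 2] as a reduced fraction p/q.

1099/124

Fold from the inside: start with 2/1.
  2 + 1/2 = 5/2
  3 + 2/5 = 17/5
  6 + 5/17 = 107/17
  1 + 17/107 = 124/107
  8 + 107/124 = 1099/124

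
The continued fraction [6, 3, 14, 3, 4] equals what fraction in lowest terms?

Fold from the inside: start with 4/1.
  3 + 1/4 = 13/4
  14 + 4/13 = 186/13
  3 + 13/186 = 571/186
  6 + 186/571 = 3612/571

3612/571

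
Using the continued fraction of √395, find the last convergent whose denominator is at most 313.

√395 = [19; 1, 6, 1, 38, …] (period length 4).
Convergents:
  p_0/q_0 = 19/1
  p_1/q_1 = 20/1
  p_2/q_2 = 139/7
  p_3/q_3 = 159/8
  p_4/q_4 = 6181/311
  p_5/q_5 = 6340/319
q_4 = 311 ≤ 313 < 319 = q_5, so the answer is 6181/311.

6181/311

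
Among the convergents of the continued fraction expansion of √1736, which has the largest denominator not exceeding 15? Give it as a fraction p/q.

√1736 = [41; 1, 1, 1, 82, …] (period length 4).
Convergents:
  p_0/q_0 = 41/1
  p_1/q_1 = 42/1
  p_2/q_2 = 83/2
  p_3/q_3 = 125/3
  p_4/q_4 = 10333/248
q_3 = 3 ≤ 15 < 248 = q_4, so the answer is 125/3.

125/3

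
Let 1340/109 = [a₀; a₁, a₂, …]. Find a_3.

2

1340 = 12·109 + 32   →  a_0 = 12
109 = 3·32 + 13   →  a_1 = 3
32 = 2·13 + 6   →  a_2 = 2
13 = 2·6 + 1   →  a_3 = 2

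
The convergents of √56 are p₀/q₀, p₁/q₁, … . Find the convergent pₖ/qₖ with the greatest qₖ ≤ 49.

217/29

√56 = [7; 2, 14, …] (period length 2).
Convergents:
  p_0/q_0 = 7/1
  p_1/q_1 = 15/2
  p_2/q_2 = 217/29
  p_3/q_3 = 449/60
q_2 = 29 ≤ 49 < 60 = q_3, so the answer is 217/29.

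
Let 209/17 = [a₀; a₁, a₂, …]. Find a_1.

209 = 12·17 + 5   →  a_0 = 12
17 = 3·5 + 2   →  a_1 = 3

3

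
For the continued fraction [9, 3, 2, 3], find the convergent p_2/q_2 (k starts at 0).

Using pₖ = aₖpₖ₋₁ + pₖ₋₂, qₖ = aₖqₖ₋₁ + qₖ₋₂ (with p₋₁=1, p₋₂=0, q₋₁=0, q₋₂=1):
  k=0: a=9, p=9, q=1
  k=1: a=3, p=28, q=3
  k=2: a=2, p=65, q=7

65/7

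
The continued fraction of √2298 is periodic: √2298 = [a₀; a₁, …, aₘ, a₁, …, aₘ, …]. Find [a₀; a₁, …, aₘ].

a₀ = ⌊√2298⌋ = 47.
With m₀=0, d₀=1 and mₖ₊₁ = dₖaₖ − mₖ, dₖ₊₁ = (n − mₖ₊₁²)/dₖ, aₖ₊₁ = ⌊(a₀+mₖ₊₁)/dₖ₊₁⌋:
  k=1: m=47, d=89, a=1
  k=2: m=42, d=6, a=14
  k=3: m=42, d=89, a=1
  k=4: m=47, d=1, a=94
d=1 and a=2a₀=94 at k=4, so the next step gives (m, d) = (47, 89) again — its k=1 value — and the period has length 4.

[47; 1, 14, 1, 94]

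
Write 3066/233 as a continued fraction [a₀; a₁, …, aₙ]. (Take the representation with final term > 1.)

3066 = 13×233 + 37
233 = 6×37 + 11
37 = 3×11 + 4
11 = 2×4 + 3
4 = 1×3 + 1
3 = 3×1 + 0  (stop)
So 3066/233 = [13; 6, 3, 2, 1, 3].

[13; 6, 3, 2, 1, 3]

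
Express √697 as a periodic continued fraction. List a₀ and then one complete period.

[26; 2, 2, 52]

a₀ = ⌊√697⌋ = 26.
With m₀=0, d₀=1 and mₖ₊₁ = dₖaₖ − mₖ, dₖ₊₁ = (n − mₖ₊₁²)/dₖ, aₖ₊₁ = ⌊(a₀+mₖ₊₁)/dₖ₊₁⌋:
  k=1: m=26, d=21, a=2
  k=2: m=16, d=21, a=2
  k=3: m=26, d=1, a=52
d=1 and a=2a₀=52 at k=3, so the next step gives (m, d) = (26, 21) again — its k=1 value — and the period has length 3.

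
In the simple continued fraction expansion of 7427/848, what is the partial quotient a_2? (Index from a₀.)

3

7427 = 8·848 + 643   →  a_0 = 8
848 = 1·643 + 205   →  a_1 = 1
643 = 3·205 + 28   →  a_2 = 3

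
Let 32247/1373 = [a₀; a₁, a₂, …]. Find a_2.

18

32247 = 23·1373 + 668   →  a_0 = 23
1373 = 2·668 + 37   →  a_1 = 2
668 = 18·37 + 2   →  a_2 = 18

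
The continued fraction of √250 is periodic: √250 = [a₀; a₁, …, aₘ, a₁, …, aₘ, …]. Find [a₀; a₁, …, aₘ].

a₀ = ⌊√250⌋ = 15.
With m₀=0, d₀=1 and mₖ₊₁ = dₖaₖ − mₖ, dₖ₊₁ = (n − mₖ₊₁²)/dₖ, aₖ₊₁ = ⌊(a₀+mₖ₊₁)/dₖ₊₁⌋:
  k=1: m=15, d=25, a=1
  k=2: m=10, d=6, a=4
  k=3: m=14, d=9, a=3
  k=4: m=13, d=9, a=3
  k=5: m=14, d=6, a=4
  k=6: m=10, d=25, a=1
  k=7: m=15, d=1, a=30
d=1 and a=2a₀=30 at k=7, so the next step gives (m, d) = (15, 25) again — its k=1 value — and the period has length 7.

[15; 1, 4, 3, 3, 4, 1, 30]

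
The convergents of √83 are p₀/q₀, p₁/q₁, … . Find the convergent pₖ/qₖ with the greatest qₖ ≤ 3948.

√83 = [9; 9, 18, …] (period length 2).
Convergents:
  p_0/q_0 = 9/1
  p_1/q_1 = 82/9
  p_2/q_2 = 1485/163
  p_3/q_3 = 13447/1476
  p_4/q_4 = 243531/26731
q_3 = 1476 ≤ 3948 < 26731 = q_4, so the answer is 13447/1476.

13447/1476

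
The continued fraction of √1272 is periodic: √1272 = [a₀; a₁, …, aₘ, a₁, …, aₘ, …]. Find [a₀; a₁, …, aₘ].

a₀ = ⌊√1272⌋ = 35.
With m₀=0, d₀=1 and mₖ₊₁ = dₖaₖ − mₖ, dₖ₊₁ = (n − mₖ₊₁²)/dₖ, aₖ₊₁ = ⌊(a₀+mₖ₊₁)/dₖ₊₁⌋:
  k=1: m=35, d=47, a=1
  k=2: m=12, d=24, a=1
  k=3: m=12, d=47, a=1
  k=4: m=35, d=1, a=70
d=1 and a=2a₀=70 at k=4, so the next step gives (m, d) = (35, 47) again — its k=1 value — and the period has length 4.

[35; 1, 1, 1, 70]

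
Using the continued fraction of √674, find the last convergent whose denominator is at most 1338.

34399/1325

√674 = [25; 1, 24, 1, 50, …] (period length 4).
Convergents:
  p_0/q_0 = 25/1
  p_1/q_1 = 26/1
  p_2/q_2 = 649/25
  p_3/q_3 = 675/26
  p_4/q_4 = 34399/1325
  p_5/q_5 = 35074/1351
q_4 = 1325 ≤ 1338 < 1351 = q_5, so the answer is 34399/1325.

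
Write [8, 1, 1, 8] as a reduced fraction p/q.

Fold from the inside: start with 8/1.
  1 + 1/8 = 9/8
  1 + 8/9 = 17/9
  8 + 9/17 = 145/17

145/17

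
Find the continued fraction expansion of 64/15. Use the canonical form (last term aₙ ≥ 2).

64 = 4*15 + 4
15 = 3*4 + 3
4 = 1*3 + 1
3 = 3*1 + 0  (stop)
So 64/15 = [4; 3, 1, 3].

[4; 3, 1, 3]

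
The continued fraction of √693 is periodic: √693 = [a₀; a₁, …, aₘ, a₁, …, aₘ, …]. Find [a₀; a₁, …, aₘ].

a₀ = ⌊√693⌋ = 26.
With m₀=0, d₀=1 and mₖ₊₁ = dₖaₖ − mₖ, dₖ₊₁ = (n − mₖ₊₁²)/dₖ, aₖ₊₁ = ⌊(a₀+mₖ₊₁)/dₖ₊₁⌋:
  k=1: m=26, d=17, a=3
  k=2: m=25, d=4, a=12
  k=3: m=23, d=41, a=1
  k=4: m=18, d=9, a=4
  k=5: m=18, d=41, a=1
  k=6: m=23, d=4, a=12
  k=7: m=25, d=17, a=3
  k=8: m=26, d=1, a=52
d=1 and a=2a₀=52 at k=8, so the next step gives (m, d) = (26, 17) again — its k=1 value — and the period has length 8.

[26; 3, 12, 1, 4, 1, 12, 3, 52]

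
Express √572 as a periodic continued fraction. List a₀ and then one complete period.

a₀ = ⌊√572⌋ = 23.
With m₀=0, d₀=1 and mₖ₊₁ = dₖaₖ − mₖ, dₖ₊₁ = (n − mₖ₊₁²)/dₖ, aₖ₊₁ = ⌊(a₀+mₖ₊₁)/dₖ₊₁⌋:
  k=1: m=23, d=43, a=1
  k=2: m=20, d=4, a=10
  k=3: m=20, d=43, a=1
  k=4: m=23, d=1, a=46
d=1 and a=2a₀=46 at k=4, so the next step gives (m, d) = (23, 43) again — its k=1 value — and the period has length 4.

[23; 1, 10, 1, 46]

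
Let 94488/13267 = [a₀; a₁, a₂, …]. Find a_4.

6

94488 = 7·13267 + 1619   →  a_0 = 7
13267 = 8·1619 + 315   →  a_1 = 8
1619 = 5·315 + 44   →  a_2 = 5
315 = 7·44 + 7   →  a_3 = 7
44 = 6·7 + 2   →  a_4 = 6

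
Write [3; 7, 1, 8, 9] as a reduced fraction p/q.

2023/647

Fold from the inside: start with 9/1.
  8 + 1/9 = 73/9
  1 + 9/73 = 82/73
  7 + 73/82 = 647/82
  3 + 82/647 = 2023/647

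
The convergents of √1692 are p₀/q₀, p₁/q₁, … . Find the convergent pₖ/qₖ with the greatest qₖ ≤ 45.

√1692 = [41; 7, 2, 7, 82, …] (period length 4).
Convergents:
  p_0/q_0 = 41/1
  p_1/q_1 = 288/7
  p_2/q_2 = 617/15
  p_3/q_3 = 4607/112
q_2 = 15 ≤ 45 < 112 = q_3, so the answer is 617/15.

617/15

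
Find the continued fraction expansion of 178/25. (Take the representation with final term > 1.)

178 = 7×25 + 3
25 = 8×3 + 1
3 = 3×1 + 0  (stop)
So 178/25 = [7; 8, 3].

[7; 8, 3]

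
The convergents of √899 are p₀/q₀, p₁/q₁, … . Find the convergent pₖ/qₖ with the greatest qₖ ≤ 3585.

√899 = [29; 1, 58, …] (period length 2).
Convergents:
  p_0/q_0 = 29/1
  p_1/q_1 = 30/1
  p_2/q_2 = 1769/59
  p_3/q_3 = 1799/60
  p_4/q_4 = 106111/3539
  p_5/q_5 = 107910/3599
q_4 = 3539 ≤ 3585 < 3599 = q_5, so the answer is 106111/3539.

106111/3539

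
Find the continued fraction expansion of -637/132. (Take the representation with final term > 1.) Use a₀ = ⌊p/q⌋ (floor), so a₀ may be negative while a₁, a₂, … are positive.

[-5; 5, 1, 2, 1, 5]

-637 = -5·132 + 23
132 = 5·23 + 17
23 = 1·17 + 6
17 = 2·6 + 5
6 = 1·5 + 1
5 = 5·1 + 0  (stop)
So -637/132 = [-5; 5, 1, 2, 1, 5].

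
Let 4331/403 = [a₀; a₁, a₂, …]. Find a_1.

1

4331 = 10·403 + 301   →  a_0 = 10
403 = 1·301 + 102   →  a_1 = 1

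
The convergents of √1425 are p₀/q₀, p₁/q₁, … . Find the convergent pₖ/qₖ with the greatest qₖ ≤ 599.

11438/303

√1425 = [37; 1, 2, 1, 74, …] (period length 4).
Convergents:
  p_0/q_0 = 37/1
  p_1/q_1 = 38/1
  p_2/q_2 = 113/3
  p_3/q_3 = 151/4
  p_4/q_4 = 11287/299
  p_5/q_5 = 11438/303
  p_6/q_6 = 34163/905
q_5 = 303 ≤ 599 < 905 = q_6, so the answer is 11438/303.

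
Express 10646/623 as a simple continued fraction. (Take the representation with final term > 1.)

10646 = 17×623 + 55
623 = 11×55 + 18
55 = 3×18 + 1
18 = 18×1 + 0  (stop)
So 10646/623 = [17; 11, 3, 18].

[17; 11, 3, 18]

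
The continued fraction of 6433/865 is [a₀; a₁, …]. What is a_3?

6433 = 7·865 + 378   →  a_0 = 7
865 = 2·378 + 109   →  a_1 = 2
378 = 3·109 + 51   →  a_2 = 3
109 = 2·51 + 7   →  a_3 = 2

2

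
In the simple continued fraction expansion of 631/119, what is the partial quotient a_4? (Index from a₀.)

631 = 5·119 + 36   →  a_0 = 5
119 = 3·36 + 11   →  a_1 = 3
36 = 3·11 + 3   →  a_2 = 3
11 = 3·3 + 2   →  a_3 = 3
3 = 1·2 + 1   →  a_4 = 1

1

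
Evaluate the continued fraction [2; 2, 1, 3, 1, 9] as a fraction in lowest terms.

323/137

Using pₖ = aₖpₖ₋₁ + pₖ₋₂ and qₖ = aₖqₖ₋₁ + qₖ₋₂:
  k=0: a=2, p=2, q=1
  k=1: a=2, p=5, q=2
  k=2: a=1, p=7, q=3
  k=3: a=3, p=26, q=11
  k=4: a=1, p=33, q=14
  k=5: a=9, p=323, q=137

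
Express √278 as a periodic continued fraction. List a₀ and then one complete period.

a₀ = ⌊√278⌋ = 16.
With m₀=0, d₀=1 and mₖ₊₁ = dₖaₖ − mₖ, dₖ₊₁ = (n − mₖ₊₁²)/dₖ, aₖ₊₁ = ⌊(a₀+mₖ₊₁)/dₖ₊₁⌋:
  k=1: m=16, d=22, a=1
  k=2: m=6, d=11, a=2
  k=3: m=16, d=2, a=16
  k=4: m=16, d=11, a=2
  k=5: m=6, d=22, a=1
  k=6: m=16, d=1, a=32
d=1 and a=2a₀=32 at k=6, so the next step gives (m, d) = (16, 22) again — its k=1 value — and the period has length 6.

[16; 1, 2, 16, 2, 1, 32]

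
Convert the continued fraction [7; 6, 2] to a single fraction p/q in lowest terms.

93/13

Fold from the inside: start with 2/1.
  6 + 1/2 = 13/2
  7 + 2/13 = 93/13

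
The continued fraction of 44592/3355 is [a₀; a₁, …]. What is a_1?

3

44592 = 13·3355 + 977   →  a_0 = 13
3355 = 3·977 + 424   →  a_1 = 3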